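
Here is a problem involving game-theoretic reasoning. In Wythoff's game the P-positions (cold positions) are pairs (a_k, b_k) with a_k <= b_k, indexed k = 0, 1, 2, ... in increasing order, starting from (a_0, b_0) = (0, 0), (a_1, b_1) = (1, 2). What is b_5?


By Wythoff's theorem, a_k = floor(k * phi) and b_k = floor(k * phi^2) = a_k + k, where phi = (1 + sqrt(5))/2 is the golden ratio.
phi = (1 + sqrt(5))/2 = 1.618034
phi^2 = phi + 1 = 2.618034
k = 5
k * phi^2 = 5 * 2.618034 = 13.090170
b_5 = floor(k * phi^2) = 13 (check: a_5 + k = 8 + 5 = 13)

13


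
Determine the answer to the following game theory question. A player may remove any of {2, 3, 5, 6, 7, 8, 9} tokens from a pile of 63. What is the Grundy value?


The subtraction set is S = {2, 3, 5, 6, 7, 8, 9}.
G(k) = mex{ G(k - s) : s in S, s <= k }. We compute iteratively: G(0) = 0.
G(1) = mex({}) = 0
G(2) = mex({0}) = 1
G(3) = mex({0}) = 1
G(4) = mex({0, 1}) = 2
G(5) = mex({0, 1}) = 2
G(6) = mex({0, 1, 2}) = 3
G(7) = mex({0, 1, 2}) = 3
G(8) = mex({0, 1, 2, 3}) = 4
G(9) = mex({0, 1, 2, 3}) = 4
G(10) = mex({0, 1, 2, 3, 4}) = 5
G(11) = mex({1, 2, 3, 4}) = 0
G(12) = mex({1, 2, 3, 4, 5}) = 0
G(13) = mex({0, 2, 3, 4, 5}) = 1
G(14) = mex({0, 2, 3, 4}) = 1
G(15) = mex({0, 1, 3, 4, 5}) = 2
G(16) = mex({0, 1, 3, 4, 5}) = 2
G(17) = mex({0, 1, 2, 4, 5}) = 3
G(18) = mex({0, 1, 2, 4, 5}) = 3
G(19) = mex({0, 1, 2, 3, 5}) = 4
Observe that G(11)..G(19) = 0, 0, 1, 1, 2, 2, 3, 3, 4 repeats G(0)..G(8) = 0, 0, 1, 1, 2, 2, 3, 3, 4.
For k >= max(S) = 9, G(k) is determined by the previous 9 values G(k-9)..G(k-1); a window of 9 consecutive values has recurred shifted by 11, so by induction G(k + 11) = G(k) for all k >= 0: the sequence is periodic from the start with period 11.
One period: G(0..10) = 0, 0, 1, 1, 2, 2, 3, 3, 4, 4, 5.
63 mod 11 = 8, so G(63) = G(8) = 4.

4


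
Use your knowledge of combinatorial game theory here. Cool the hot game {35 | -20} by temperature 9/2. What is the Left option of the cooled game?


Original game: {35 | -20} (a switch {a | b} with a > b).
Cooling by t (for t below the temperature (a - b)/2 = 55/2) taxes each move by t: {a | b} cooled by t is {a - t | b + t}.
Cooling amount: t = 9/2
Cooled Left option: 35 - 9/2 = 61/2
Cooled Right option: -20 + 9/2 = -31/2
Cooled game: {61/2 | -31/2}
Left option = 61/2

61/2


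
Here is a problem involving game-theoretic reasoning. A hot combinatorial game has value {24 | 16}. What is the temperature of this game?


The game is {24 | 16}, a switch {a | b} with numbers a > b.
Cooling {a | b} by t gives {a - t | b + t}, which stops being hot when a - t = b + t, i.e. at t = (a - b)/2. So the temperature of a switch is (a - b)/2.
Temperature = (Left option - Right option) / 2
= (24 - (16)) / 2
= 8 / 2
= 4

4


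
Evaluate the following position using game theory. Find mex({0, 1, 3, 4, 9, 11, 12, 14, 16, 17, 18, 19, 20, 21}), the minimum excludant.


Set = {0, 1, 3, 4, 9, 11, 12, 14, 16, 17, 18, 19, 20, 21}
0 is in the set.
1 is in the set.
2 is NOT in the set. This is the mex.
mex = 2

2


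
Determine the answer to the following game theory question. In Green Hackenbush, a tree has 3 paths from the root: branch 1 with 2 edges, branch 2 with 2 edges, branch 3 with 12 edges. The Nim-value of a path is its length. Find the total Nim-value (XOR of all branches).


The tree has 3 branches from the ground vertex.
In Green Hackenbush, the Nim-value of a simple path of length k is k.
Branch 1: length 2, Nim-value = 2
Branch 2: length 2, Nim-value = 2
Branch 3: length 12, Nim-value = 12
Total Nim-value = XOR of all branch values:
0 XOR 2 = 2
2 XOR 2 = 0
0 XOR 12 = 12
Nim-value of the tree = 12

12


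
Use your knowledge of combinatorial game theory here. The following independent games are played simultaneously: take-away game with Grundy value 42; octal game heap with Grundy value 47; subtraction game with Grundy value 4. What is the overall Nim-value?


By the Sprague-Grundy theorem, the Grundy value of a sum of games is the XOR of individual Grundy values.
take-away game: Grundy value = 42. Running XOR: 0 XOR 42 = 42
octal game heap: Grundy value = 47. Running XOR: 42 XOR 47 = 5
subtraction game: Grundy value = 4. Running XOR: 5 XOR 4 = 1
The combined Grundy value is 1.

1


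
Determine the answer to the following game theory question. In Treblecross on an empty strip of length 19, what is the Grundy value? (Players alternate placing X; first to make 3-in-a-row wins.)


Treblecross: place X on empty cells; 3-in-a-row wins.
Playing within two cells of an existing X lets the opponent win at once, so sensible play treats the cells i-2..i+2 around each X as dead. The player left with no safe cell loses, so this is a normal-play take-away game on strips of safe cells.
Placing X at cell i (0-indexed) of a strip of k safe cells leaves independent strips of sizes max(0, i-2) and max(0, k-i-3). Hence G(k) = mex{ G(max(0,i-2)) XOR G(max(0,k-i-3)) : 0 <= i < k }, with G(0) = 0.
G(1): splits (0,0):0^0=0 -> mex({0}) = 1
G(2): splits (0,0):0^0=0 -> mex({0}) = 1
G(3): splits (0,0):0^0=0 -> mex({0}) = 1
G(4): splits (0,1):0^1=1 (0,0):0^0=0 -> mex({0, 1}) = 2
G(5): splits (0,2):0^1=1 (0,1):0^1=1 (0,0):0^0=0 -> mex({0, 1}) = 2
G(6) = mex({1}) = 0
G(7) = mex({0, 1, 2}) = 3
G(8) = mex({0, 1, 2}) = 3
G(9) = mex({0, 2}) = 1
G(10) = mex({0, 2, 3}) = 1
G(11) = mex({0, 3}) = 1
G(12) = mex({1, 3}) = 0
G(13) = mex({0, 1, 2, 3}) = 4
G(14) = mex({0, 1, 2}) = 3
G(15) = mex({0, 1, 2}) = 3
G(16) = mex({0, 1, 2, 4}) = 3
G(17) = mex({0, 1, 3, 4}) = 2
G(18) = mex({0, 1, 3, 4}) = 2
G(19) = mex({0, 1, 3, 5}) = 2
Therefore G(19) = 2.

2


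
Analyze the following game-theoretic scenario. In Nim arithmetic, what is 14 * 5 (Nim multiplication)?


Nim multiplication is bilinear over XOR: (u XOR v) * w = (u*w) XOR (v*w).
So we split each operand into its bit components and XOR the pairwise Nim products.
14 = 2 + 4 + 8 (as XOR of powers of 2).
5 = 1 + 4 (as XOR of powers of 2).
Using the standard Nim-product table on single bits:
  2*2 = 3,   2*4 = 8,   2*8 = 12,
  4*4 = 6,   4*8 = 11,  8*8 = 13,
and  1*x = x (identity), k*l = l*k (commutative).
Pairwise Nim products:
  2 * 1 = 2
  2 * 4 = 8
  4 * 1 = 4
  4 * 4 = 6
  8 * 1 = 8
  8 * 4 = 11
XOR them: 2 XOR 8 XOR 4 XOR 6 XOR 8 XOR 11 = 11.
Result: 14 * 5 = 11 (in Nim).

11


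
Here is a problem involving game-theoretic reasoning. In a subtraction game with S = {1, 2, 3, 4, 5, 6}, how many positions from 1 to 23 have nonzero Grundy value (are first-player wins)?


Subtraction set S = {1, 2, 3, 4, 5, 6}, so G(n) = n mod 7.
G(n) = 0 when n is a multiple of 7.
Multiples of 7 in [1, 23]: 3
N-positions (nonzero Grundy) = 23 - 3 = 20

20


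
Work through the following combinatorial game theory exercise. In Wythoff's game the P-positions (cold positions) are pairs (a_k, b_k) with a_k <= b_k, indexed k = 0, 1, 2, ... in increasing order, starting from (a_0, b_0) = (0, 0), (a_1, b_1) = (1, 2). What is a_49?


By Wythoff's theorem, a_k = floor(k * phi) and b_k = floor(k * phi^2) = a_k + k, where phi = (1 + sqrt(5))/2 is the golden ratio.
phi = (1 + sqrt(5))/2 = 1.618034
k = 49
k * phi = 49 * 1.618034 = 79.283665
a_49 = floor(k * phi) = 79

79


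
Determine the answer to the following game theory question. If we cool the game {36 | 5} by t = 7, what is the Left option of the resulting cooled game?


Original game: {36 | 5} (a switch {a | b} with a > b).
Cooling by t (for t below the temperature (a - b)/2 = 31/2) taxes each move by t: {a | b} cooled by t is {a - t | b + t}.
Cooling amount: t = 7
Cooled Left option: 36 - 7 = 29
Cooled Right option: 5 + 7 = 12
Cooled game: {29 | 12}
Left option = 29

29


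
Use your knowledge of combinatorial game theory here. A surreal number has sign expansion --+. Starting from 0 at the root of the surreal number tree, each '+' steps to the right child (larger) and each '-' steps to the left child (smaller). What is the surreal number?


Sign expansion: --+
Rule: track bounds (lo, hi), initially (-inf, +inf). On '+', the current value becomes lo and we move to the simplest number in (value, hi): value + 1 if hi = +inf, otherwise the midpoint (value + hi)/2. On '-', the current value becomes hi and we move to value - 1 if lo = -inf, otherwise the midpoint (lo + value)/2.
Start at 0.
Step 1: sign = -, move left. Bounds: (-inf, 0). Value = -1
Step 2: sign = -, move left. Bounds: (-inf, -1). Value = -2
Step 3: sign = +, move right. Bounds: (-2, -1). Value = -3/2
The surreal number with sign expansion --+ is -3/2.

-3/2


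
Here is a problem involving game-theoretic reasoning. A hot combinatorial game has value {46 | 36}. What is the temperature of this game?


The game is {46 | 36}, a switch {a | b} with numbers a > b.
Cooling {a | b} by t gives {a - t | b + t}, which stops being hot when a - t = b + t, i.e. at t = (a - b)/2. So the temperature of a switch is (a - b)/2.
Temperature = (Left option - Right option) / 2
= (46 - (36)) / 2
= 10 / 2
= 5

5


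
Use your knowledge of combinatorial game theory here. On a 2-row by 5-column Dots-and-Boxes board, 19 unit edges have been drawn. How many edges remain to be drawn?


Grid: 2 x 5 boxes, i.e. 3 rows and 6 columns of dots.
Horizontal edges: (rows + 1) * cols = 3 * 5 = 15
Vertical edges: rows * (cols + 1) = 2 * 6 = 12
Total edges: 15 + 12 = 27
Edges drawn: 19
Remaining: 27 - 19 = 8

8


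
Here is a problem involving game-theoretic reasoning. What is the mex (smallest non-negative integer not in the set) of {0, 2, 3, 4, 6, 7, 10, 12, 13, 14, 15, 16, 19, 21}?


Set = {0, 2, 3, 4, 6, 7, 10, 12, 13, 14, 15, 16, 19, 21}
0 is in the set.
1 is NOT in the set. This is the mex.
mex = 1

1


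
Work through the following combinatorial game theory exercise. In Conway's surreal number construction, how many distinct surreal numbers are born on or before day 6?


Day 0: {|} = 0 is born. Count = 1.
Day n: the number of surreal numbers born by day n is 2^(n+1) - 1.
By day 0: 2^1 - 1 = 1
By day 1: 2^2 - 1 = 3
By day 2: 2^3 - 1 = 7
By day 3: 2^4 - 1 = 15
By day 4: 2^5 - 1 = 31
By day 5: 2^6 - 1 = 63
By day 6: 2^7 - 1 = 127
By day 6: 127 surreal numbers.

127


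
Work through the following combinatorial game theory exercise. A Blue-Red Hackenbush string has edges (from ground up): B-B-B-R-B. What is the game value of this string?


Edges (from ground): B-B-B-R-B
By Berlekamp's sign-expansion rule, a Blue-Red Hackenbush stalk has the value of the surreal number whose sign sequence is the edge sequence with B -> + and R -> -.
Sign sequence: +++-+
Trace the sign expansion in the surreal number tree, starting from 0:
Edge 1: B (sign +) -> bounds (0, +inf), value = 1
Edge 2: B (sign +) -> bounds (1, +inf), value = 2
Edge 3: B (sign +) -> bounds (2, +inf), value = 3
Edge 4: R (sign -) -> bounds (2, 3), value = 5/2
Edge 5: B (sign +) -> bounds (5/2, 3), value = 11/4
Game value = 11/4

11/4


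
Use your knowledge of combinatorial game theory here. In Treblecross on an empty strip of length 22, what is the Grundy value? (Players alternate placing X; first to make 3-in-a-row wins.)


Treblecross: place X on empty cells; 3-in-a-row wins.
Playing within two cells of an existing X lets the opponent win at once, so sensible play treats the cells i-2..i+2 around each X as dead. The player left with no safe cell loses, so this is a normal-play take-away game on strips of safe cells.
Placing X at cell i (0-indexed) of a strip of k safe cells leaves independent strips of sizes max(0, i-2) and max(0, k-i-3). Hence G(k) = mex{ G(max(0,i-2)) XOR G(max(0,k-i-3)) : 0 <= i < k }, with G(0) = 0.
G(1): splits (0,0):0^0=0 -> mex({0}) = 1
G(2): splits (0,0):0^0=0 -> mex({0}) = 1
G(3): splits (0,0):0^0=0 -> mex({0}) = 1
G(4): splits (0,1):0^1=1 (0,0):0^0=0 -> mex({0, 1}) = 2
G(5): splits (0,2):0^1=1 (0,1):0^1=1 (0,0):0^0=0 -> mex({0, 1}) = 2
G(6) = mex({1}) = 0
G(7) = mex({0, 1, 2}) = 3
G(8) = mex({0, 1, 2}) = 3
G(9) = mex({0, 2}) = 1
G(10) = mex({0, 2, 3}) = 1
G(11) = mex({0, 3}) = 1
G(12) = mex({1, 3}) = 0
G(13) = mex({0, 1, 2, 3}) = 4
G(14) = mex({0, 1, 2}) = 3
G(15) = mex({0, 1, 2}) = 3
G(16) = mex({0, 1, 2, 4}) = 3
G(17) = mex({0, 1, 3, 4}) = 2
G(18) = mex({0, 1, 3, 4}) = 2
G(19) = mex({0, 1, 3, 5}) = 2
G(20) = mex({0, 1, 2, 3, 5}) = 4
G(21) = mex({0, 1, 2, 3, 5}) = 4
G(22) = mex({1, 2, 6}) = 0
Therefore G(22) = 0.

0


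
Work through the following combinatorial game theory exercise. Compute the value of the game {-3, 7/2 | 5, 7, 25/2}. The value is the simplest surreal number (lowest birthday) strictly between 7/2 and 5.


Left options: {-3, 7/2}, max = 7/2
Right options: {5, 7, 25/2}, min = 5
All options are numbers and max(Left) < min(Right), so by the simplicity theorem the value is the simplest (earliest-born) number strictly between 7/2 and 5.
The only integer strictly between 7/2 and 5 is 4.
No non-integer in the interval can be simpler: if x is a non-integer in the interval, then floor(x) or ceil(x) also lies in the interval (the interval contains an integer), and both are proper prefixes of x's sign expansion, i.e. born earlier. So the game value is 4.
Game value = 4

4


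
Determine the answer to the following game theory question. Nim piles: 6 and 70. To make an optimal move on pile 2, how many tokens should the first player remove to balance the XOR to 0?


Piles: 6 and 70
Current XOR: 6 XOR 70 = 64 (non-zero, so this is an N-position).
To make the XOR zero, we need to find a move that balances the piles.
For pile 2 (size 70): target = 70 XOR 64 = 6
We reduce pile 2 from 70 to 6.
Tokens removed: 70 - 6 = 64
Verification: 6 XOR 6 = 0

64


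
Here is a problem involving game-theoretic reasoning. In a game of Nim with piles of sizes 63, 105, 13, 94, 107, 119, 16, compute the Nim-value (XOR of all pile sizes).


We need the XOR (exclusive or) of all pile sizes.
After XOR-ing pile 1 (size 63): 0 XOR 63 = 63
After XOR-ing pile 2 (size 105): 63 XOR 105 = 86
After XOR-ing pile 3 (size 13): 86 XOR 13 = 91
After XOR-ing pile 4 (size 94): 91 XOR 94 = 5
After XOR-ing pile 5 (size 107): 5 XOR 107 = 110
After XOR-ing pile 6 (size 119): 110 XOR 119 = 25
After XOR-ing pile 7 (size 16): 25 XOR 16 = 9
The Nim-value of this position is 9.

9


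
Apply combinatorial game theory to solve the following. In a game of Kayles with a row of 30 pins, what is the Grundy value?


Kayles: a move removes 1 or 2 adjacent pins from a contiguous row.
Removing pins from a row of k leaves two independent rows (a, b) with a + b = k - 1 (one pin) or a + b = k - 2 (two pins); an end removal gives a = 0.
By Sprague-Grundy, G(k) = mex{ G(a) XOR G(b) } over all these splits. G(0) = 0.
G(1): splits (0,0):0^0=0 -> mex({0}) = 1
G(2): splits (0,1):0^1=1 (0,0):0^0=0 -> mex({0, 1}) = 2
G(3): splits (0,2):0^2=2 (1,1):1^1=0 (0,1):0^1=1 -> mex({0, 1, 2}) = 3
G(4): splits (0,3):0^3=3 (1,2):1^2=3 (0,2):0^2=2 (1,1):1^1=0 -> mex({0, 2, 3}) = 1
G(5): splits (0,4):0^1=1 (1,3):1^3=2 (2,2):2^2=0 (0,3):0^3=3 (1,2):1^2=3 -> mex({0, 1, 2, 3}) = 4
G(6) = mex({0, 1, 2, 4}) = 3
G(7) = mex({0, 1, 3, 4, 5}) = 2
G(8) = mex({0, 2, 3, 5, 6}) = 1
G(9) = mex({0, 1, 2, 3, 6, 7}) = 4
G(10) = mex({0, 1, 3, 4, 5, 7}) = 2
G(11) = mex({0, 1, 2, 3, 4, 5}) = 6
G(12) = mex({0, 1, 2, 3, 5, 6, 7}) = 4
G(13) = mex({0, 2, 3, 4, 6, 7}) = 1
G(14) = mex({0, 1, 4, 5, 6, 7}) = 2
G(15) = mex({0, 1, 2, 3, 4, 5, 6}) = 7
G(16) = mex({0, 2, 3, 5, 6, 7}) = 1
G(17) = mex({0, 1, 2, 3, 5, 6, 7}) = 4
G(18) = mex({0, 1, 2, 4, 5, 6}) = 3
G(19) = mex({0, 1, 3, 4, 5, 7}) = 2
G(20) = mex({0, 2, 3, 4, 5, 6, 7}) = 1
G(21) = mex({0, 1, 2, 3, 5, 6, 7}) = 4
G(22) = mex({0, 1, 2, 3, 4, 5, 7}) = 6
G(23) = mex({0, 1, 2, 3, 4, 5, 6}) = 7
G(24) = mex({0, 1, 2, 3, 5, 6, 7}) = 4
G(25) = mex({0, 2, 3, 4, 6, 7}) = 1
G(26) = mex({0, 1, 3, 4, 5, 6, 7}) = 2
G(27) = mex({0, 1, 2, 3, 4, 5, 6, 7}) = 8
G(28) = mex({0, 1, 2, 3, 4, 6, 7, 8}) = 5
G(29) = mex({0, 1, 2, 3, 5, 6, 7, 8, 9}) = 4
G(30) = mex({0, 1, 2, 3, 4, 5, 6, 9, 10}) = 7
Therefore G(30) = 7.

7


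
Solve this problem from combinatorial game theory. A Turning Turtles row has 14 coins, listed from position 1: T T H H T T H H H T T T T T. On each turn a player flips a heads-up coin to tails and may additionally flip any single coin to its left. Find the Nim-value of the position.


Coins: T T H H T T H H H T T T T T
Key fact: a single head at position k behaves exactly like a Nim heap of size k (turning it to T and optionally flipping a coin at j < k corresponds to moving the heap from k to j, or to 0), and heads combine as a disjunctive sum (two heads at the same place would cancel, matching j XOR j = 0). So the Nim-value is the XOR of the 1-indexed positions of the heads.
Face-up positions (1-indexed): [3, 4, 7, 8, 9]
XOR 0 with 3: 0 XOR 3 = 3
XOR 3 with 4: 3 XOR 4 = 7
XOR 7 with 7: 7 XOR 7 = 0
XOR 0 with 8: 0 XOR 8 = 8
XOR 8 with 9: 8 XOR 9 = 1
Nim-value = 1

1


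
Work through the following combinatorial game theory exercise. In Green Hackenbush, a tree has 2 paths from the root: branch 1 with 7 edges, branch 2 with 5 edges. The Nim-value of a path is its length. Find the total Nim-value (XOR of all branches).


The tree has 2 branches from the ground vertex.
In Green Hackenbush, the Nim-value of a simple path of length k is k.
Branch 1: length 7, Nim-value = 7
Branch 2: length 5, Nim-value = 5
Total Nim-value = XOR of all branch values:
0 XOR 7 = 7
7 XOR 5 = 2
Nim-value of the tree = 2

2


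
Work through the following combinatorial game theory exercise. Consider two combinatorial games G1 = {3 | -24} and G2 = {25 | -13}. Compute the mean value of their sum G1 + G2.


G1 = {3 | -24}, G2 = {25 | -13}
Each is a switch {a | b} with numbers a > b; its mean value is (a + b)/2, and mean value is additive over game sums: m(G1 + G2) = m(G1) + m(G2).
Mean of G1 = (3 + (-24))/2 = -21/2 = -21/2
Mean of G2 = (25 + (-13))/2 = 12/2 = 6
Mean of G1 + G2 = -21/2 + 6 = -9/2

-9/2


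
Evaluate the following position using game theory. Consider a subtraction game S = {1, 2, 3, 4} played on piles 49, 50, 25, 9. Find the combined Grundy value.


Subtraction set: {1, 2, 3, 4}
For this subtraction set, G(n) = n mod 5 (period = max + 1 = 5).
Pile 1 (size 49): G(49) = 49 mod 5 = 4
Pile 2 (size 50): G(50) = 50 mod 5 = 0
Pile 3 (size 25): G(25) = 25 mod 5 = 0
Pile 4 (size 9): G(9) = 9 mod 5 = 4
Total Grundy value = XOR of all: 4 XOR 0 XOR 0 XOR 4 = 0

0


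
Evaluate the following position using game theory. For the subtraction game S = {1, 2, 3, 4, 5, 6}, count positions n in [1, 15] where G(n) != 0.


Subtraction set S = {1, 2, 3, 4, 5, 6}, so G(n) = n mod 7.
G(n) = 0 when n is a multiple of 7.
Multiples of 7 in [1, 15]: 2
N-positions (nonzero Grundy) = 15 - 2 = 13

13


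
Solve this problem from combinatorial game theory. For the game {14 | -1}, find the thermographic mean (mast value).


Game = {14 | -1}, a switch {a | b} with numbers a > b.
Its thermograph has left wall a - t and right wall b + t, which meet at t = (a - b)/2, where both equal (a + b)/2. So the mast (mean value) is at (a + b)/2.
Mean = (14 + (-1))/2 = 13/2 = 13/2

13/2


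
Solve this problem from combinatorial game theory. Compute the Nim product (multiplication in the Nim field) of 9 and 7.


Nim multiplication is bilinear over XOR: (u XOR v) * w = (u*w) XOR (v*w).
So we split each operand into its bit components and XOR the pairwise Nim products.
9 = 1 + 8 (as XOR of powers of 2).
7 = 1 + 2 + 4 (as XOR of powers of 2).
Using the standard Nim-product table on single bits:
  2*2 = 3,   2*4 = 8,   2*8 = 12,
  4*4 = 6,   4*8 = 11,  8*8 = 13,
and  1*x = x (identity), k*l = l*k (commutative).
Pairwise Nim products:
  1 * 1 = 1
  1 * 2 = 2
  1 * 4 = 4
  8 * 1 = 8
  8 * 2 = 12
  8 * 4 = 11
XOR them: 1 XOR 2 XOR 4 XOR 8 XOR 12 XOR 11 = 8.
Result: 9 * 7 = 8 (in Nim).

8


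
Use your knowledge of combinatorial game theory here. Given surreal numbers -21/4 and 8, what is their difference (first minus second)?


x = -21/4, y = 8
Converting to common denominator: 4
x = -21/4, y = 32/4
x - y = -21/4 - 8 = -53/4

-53/4


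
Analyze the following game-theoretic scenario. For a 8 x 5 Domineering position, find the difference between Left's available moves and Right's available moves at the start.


Board is 8 x 5 (rows x cols).
Left (vertical) placements: (rows-1) * cols = 7 * 5 = 35
Right (horizontal) placements: rows * (cols-1) = 8 * 4 = 32
Advantage = Left - Right = 35 - 32 = 3

3


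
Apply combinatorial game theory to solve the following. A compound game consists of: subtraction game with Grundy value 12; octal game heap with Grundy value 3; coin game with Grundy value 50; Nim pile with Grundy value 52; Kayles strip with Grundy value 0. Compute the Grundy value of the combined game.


By the Sprague-Grundy theorem, the Grundy value of a sum of games is the XOR of individual Grundy values.
subtraction game: Grundy value = 12. Running XOR: 0 XOR 12 = 12
octal game heap: Grundy value = 3. Running XOR: 12 XOR 3 = 15
coin game: Grundy value = 50. Running XOR: 15 XOR 50 = 61
Nim pile: Grundy value = 52. Running XOR: 61 XOR 52 = 9
Kayles strip: Grundy value = 0. Running XOR: 9 XOR 0 = 9
The combined Grundy value is 9.

9


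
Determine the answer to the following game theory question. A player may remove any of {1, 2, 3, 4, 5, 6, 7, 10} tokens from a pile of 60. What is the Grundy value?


The subtraction set is S = {1, 2, 3, 4, 5, 6, 7, 10}.
G(k) = mex{ G(k - s) : s in S, s <= k }. We compute iteratively: G(0) = 0.
G(1) = mex({0}) = 1
G(2) = mex({0, 1}) = 2
G(3) = mex({0, 1, 2}) = 3
G(4) = mex({0, 1, 2, 3}) = 4
G(5) = mex({0, 1, 2, 3, 4}) = 5
G(6) = mex({0, 1, 2, 3, 4, 5}) = 6
G(7) = mex({0, 1, 2, 3, 4, 5, 6}) = 7
G(8) = mex({1, 2, 3, 4, 5, 6, 7}) = 0
G(9) = mex({0, 2, 3, 4, 5, 6, 7}) = 1
G(10) = mex({0, 1, 3, 4, 5, 6, 7}) = 2
G(11) = mex({0, 1, 2, 4, 5, 6, 7}) = 3
G(12) = mex({0, 1, 2, 3, 5, 6, 7}) = 4
G(13) = mex({0, 1, 2, 3, 4, 6, 7}) = 5
G(14) = mex({0, 1, 2, 3, 4, 5, 7}) = 6
G(15) = mex({0, 1, 2, 3, 4, 5, 6}) = 7
G(16) = mex({1, 2, 3, 4, 5, 6, 7}) = 0
G(17) = mex({0, 2, 3, 4, 5, 6, 7}) = 1
Observe that G(8)..G(17) = 0, 1, 2, 3, 4, 5, 6, 7, 0, 1 repeats G(0)..G(9) = 0, 1, 2, 3, 4, 5, 6, 7, 0, 1.
For k >= max(S) = 10, G(k) is determined by the previous 10 values G(k-10)..G(k-1); a window of 10 consecutive values has recurred shifted by 8, so by induction G(k + 8) = G(k) for all k >= 0: the sequence is periodic from the start with period 8.
One period: G(0..7) = 0, 1, 2, 3, 4, 5, 6, 7.
60 mod 8 = 4, so G(60) = G(4) = 4.

4


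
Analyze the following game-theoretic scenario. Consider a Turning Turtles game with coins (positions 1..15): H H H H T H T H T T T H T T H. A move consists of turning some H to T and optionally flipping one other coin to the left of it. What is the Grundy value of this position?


Coins: H H H H T H T H T T T H T T H
Key fact: a single head at position k behaves exactly like a Nim heap of size k (turning it to T and optionally flipping a coin at j < k corresponds to moving the heap from k to j, or to 0), and heads combine as a disjunctive sum (two heads at the same place would cancel, matching j XOR j = 0). So the Nim-value is the XOR of the 1-indexed positions of the heads.
Face-up positions (1-indexed): [1, 2, 3, 4, 6, 8, 12, 15]
XOR 0 with 1: 0 XOR 1 = 1
XOR 1 with 2: 1 XOR 2 = 3
XOR 3 with 3: 3 XOR 3 = 0
XOR 0 with 4: 0 XOR 4 = 4
XOR 4 with 6: 4 XOR 6 = 2
XOR 2 with 8: 2 XOR 8 = 10
XOR 10 with 12: 10 XOR 12 = 6
XOR 6 with 15: 6 XOR 15 = 9
Nim-value = 9

9


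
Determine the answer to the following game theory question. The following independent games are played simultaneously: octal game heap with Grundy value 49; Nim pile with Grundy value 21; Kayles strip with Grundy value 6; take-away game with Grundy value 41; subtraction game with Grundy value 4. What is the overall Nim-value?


By the Sprague-Grundy theorem, the Grundy value of a sum of games is the XOR of individual Grundy values.
octal game heap: Grundy value = 49. Running XOR: 0 XOR 49 = 49
Nim pile: Grundy value = 21. Running XOR: 49 XOR 21 = 36
Kayles strip: Grundy value = 6. Running XOR: 36 XOR 6 = 34
take-away game: Grundy value = 41. Running XOR: 34 XOR 41 = 11
subtraction game: Grundy value = 4. Running XOR: 11 XOR 4 = 15
The combined Grundy value is 15.

15


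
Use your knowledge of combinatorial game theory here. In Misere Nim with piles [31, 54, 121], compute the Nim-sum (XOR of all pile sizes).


We need the XOR (exclusive or) of all pile sizes.
After XOR-ing pile 1 (size 31): 0 XOR 31 = 31
After XOR-ing pile 2 (size 54): 31 XOR 54 = 41
After XOR-ing pile 3 (size 121): 41 XOR 121 = 80
The Nim-value of this position is 80.

80


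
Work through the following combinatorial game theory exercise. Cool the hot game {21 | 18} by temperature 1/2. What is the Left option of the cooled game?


Original game: {21 | 18} (a switch {a | b} with a > b).
Cooling by t (for t below the temperature (a - b)/2 = 3/2) taxes each move by t: {a | b} cooled by t is {a - t | b + t}.
Cooling amount: t = 1/2
Cooled Left option: 21 - 1/2 = 41/2
Cooled Right option: 18 + 1/2 = 37/2
Cooled game: {41/2 | 37/2}
Left option = 41/2

41/2


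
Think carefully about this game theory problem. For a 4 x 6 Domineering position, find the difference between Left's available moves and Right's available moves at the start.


Board is 4 x 6 (rows x cols).
Left (vertical) placements: (rows-1) * cols = 3 * 6 = 18
Right (horizontal) placements: rows * (cols-1) = 4 * 5 = 20
Advantage = Left - Right = 18 - 20 = -2

-2


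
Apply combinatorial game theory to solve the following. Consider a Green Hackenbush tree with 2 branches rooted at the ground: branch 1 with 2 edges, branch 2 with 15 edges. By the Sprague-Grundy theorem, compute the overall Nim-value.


The tree has 2 branches from the ground vertex.
In Green Hackenbush, the Nim-value of a simple path of length k is k.
Branch 1: length 2, Nim-value = 2
Branch 2: length 15, Nim-value = 15
Total Nim-value = XOR of all branch values:
0 XOR 2 = 2
2 XOR 15 = 13
Nim-value of the tree = 13

13


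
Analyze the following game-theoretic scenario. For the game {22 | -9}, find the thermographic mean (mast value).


Game = {22 | -9}, a switch {a | b} with numbers a > b.
Its thermograph has left wall a - t and right wall b + t, which meet at t = (a - b)/2, where both equal (a + b)/2. So the mast (mean value) is at (a + b)/2.
Mean = (22 + (-9))/2 = 13/2 = 13/2

13/2


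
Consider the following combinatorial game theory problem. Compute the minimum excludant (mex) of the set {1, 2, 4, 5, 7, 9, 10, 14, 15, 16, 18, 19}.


Set = {1, 2, 4, 5, 7, 9, 10, 14, 15, 16, 18, 19}
0 is NOT in the set. This is the mex.
mex = 0

0


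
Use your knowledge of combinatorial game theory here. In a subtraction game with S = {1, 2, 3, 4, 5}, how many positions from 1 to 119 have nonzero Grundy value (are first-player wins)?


Subtraction set S = {1, 2, 3, 4, 5}, so G(n) = n mod 6.
G(n) = 0 when n is a multiple of 6.
Multiples of 6 in [1, 119]: 19
N-positions (nonzero Grundy) = 119 - 19 = 100

100


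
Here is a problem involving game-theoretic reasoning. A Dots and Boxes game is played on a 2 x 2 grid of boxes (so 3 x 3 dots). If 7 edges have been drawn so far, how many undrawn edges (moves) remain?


Grid: 2 x 2 boxes, i.e. 3 rows and 3 columns of dots.
Horizontal edges: (rows + 1) * cols = 3 * 2 = 6
Vertical edges: rows * (cols + 1) = 2 * 3 = 6
Total edges: 6 + 6 = 12
Edges drawn: 7
Remaining: 12 - 7 = 5

5


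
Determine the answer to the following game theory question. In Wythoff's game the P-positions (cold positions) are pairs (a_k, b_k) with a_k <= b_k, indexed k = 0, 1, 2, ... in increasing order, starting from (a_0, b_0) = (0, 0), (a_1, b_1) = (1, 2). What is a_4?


By Wythoff's theorem, a_k = floor(k * phi) and b_k = floor(k * phi^2) = a_k + k, where phi = (1 + sqrt(5))/2 is the golden ratio.
phi = (1 + sqrt(5))/2 = 1.618034
k = 4
k * phi = 4 * 1.618034 = 6.472136
a_4 = floor(k * phi) = 6

6


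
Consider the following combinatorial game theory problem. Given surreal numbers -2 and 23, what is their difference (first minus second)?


x = -2, y = 23
x - y = -2 - 23 = -25

-25


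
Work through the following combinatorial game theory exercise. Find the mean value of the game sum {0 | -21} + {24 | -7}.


G1 = {0 | -21}, G2 = {24 | -7}
Each is a switch {a | b} with numbers a > b; its mean value is (a + b)/2, and mean value is additive over game sums: m(G1 + G2) = m(G1) + m(G2).
Mean of G1 = (0 + (-21))/2 = -21/2 = -21/2
Mean of G2 = (24 + (-7))/2 = 17/2 = 17/2
Mean of G1 + G2 = -21/2 + 17/2 = -2

-2


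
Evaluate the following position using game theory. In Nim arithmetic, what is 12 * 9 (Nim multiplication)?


Nim multiplication is bilinear over XOR: (u XOR v) * w = (u*w) XOR (v*w).
So we split each operand into its bit components and XOR the pairwise Nim products.
12 = 4 + 8 (as XOR of powers of 2).
9 = 1 + 8 (as XOR of powers of 2).
Using the standard Nim-product table on single bits:
  2*2 = 3,   2*4 = 8,   2*8 = 12,
  4*4 = 6,   4*8 = 11,  8*8 = 13,
and  1*x = x (identity), k*l = l*k (commutative).
Pairwise Nim products:
  4 * 1 = 4
  4 * 8 = 11
  8 * 1 = 8
  8 * 8 = 13
XOR them: 4 XOR 11 XOR 8 XOR 13 = 10.
Result: 12 * 9 = 10 (in Nim).

10


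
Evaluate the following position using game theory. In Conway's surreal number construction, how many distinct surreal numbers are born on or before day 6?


Day 0: {|} = 0 is born. Count = 1.
Day n: the number of surreal numbers born by day n is 2^(n+1) - 1.
By day 0: 2^1 - 1 = 1
By day 1: 2^2 - 1 = 3
By day 2: 2^3 - 1 = 7
By day 3: 2^4 - 1 = 15
By day 4: 2^5 - 1 = 31
By day 5: 2^6 - 1 = 63
By day 6: 2^7 - 1 = 127
By day 6: 127 surreal numbers.

127


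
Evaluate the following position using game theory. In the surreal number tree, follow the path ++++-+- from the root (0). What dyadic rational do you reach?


Sign expansion: ++++-+-
Rule: track bounds (lo, hi), initially (-inf, +inf). On '+', the current value becomes lo and we move to the simplest number in (value, hi): value + 1 if hi = +inf, otherwise the midpoint (value + hi)/2. On '-', the current value becomes hi and we move to value - 1 if lo = -inf, otherwise the midpoint (lo + value)/2.
Start at 0.
Step 1: sign = +, move right. Bounds: (0, +inf). Value = 1
Step 2: sign = +, move right. Bounds: (1, +inf). Value = 2
Step 3: sign = +, move right. Bounds: (2, +inf). Value = 3
Step 4: sign = +, move right. Bounds: (3, +inf). Value = 4
Step 5: sign = -, move left. Bounds: (3, 4). Value = 7/2
Step 6: sign = +, move right. Bounds: (7/2, 4). Value = 15/4
Step 7: sign = -, move left. Bounds: (7/2, 15/4). Value = 29/8
The surreal number with sign expansion ++++-+- is 29/8.

29/8


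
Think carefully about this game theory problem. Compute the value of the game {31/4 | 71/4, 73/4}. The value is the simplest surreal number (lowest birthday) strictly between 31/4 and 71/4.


Left options: {31/4}, max = 31/4
Right options: {71/4, 73/4}, min = 71/4
All options are numbers and max(Left) < min(Right), so by the simplicity theorem the value is the simplest (earliest-born) number strictly between 31/4 and 71/4.
Integers 8 through 17 all lie strictly between 31/4 and 71/4.
Among integers, the simplest (lowest birthday = smallest |n|; 0 is born on day 0, +-n on day n) is 8.
No non-integer in the interval can be simpler: if x is a non-integer in the interval, then floor(x) or ceil(x) also lies in the interval (the interval contains an integer), and both are proper prefixes of x's sign expansion, i.e. born earlier. So the game value is 8.
Game value = 8

8


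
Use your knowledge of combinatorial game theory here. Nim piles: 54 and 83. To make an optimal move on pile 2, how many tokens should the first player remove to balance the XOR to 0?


Piles: 54 and 83
Current XOR: 54 XOR 83 = 101 (non-zero, so this is an N-position).
To make the XOR zero, we need to find a move that balances the piles.
For pile 2 (size 83): target = 83 XOR 101 = 54
We reduce pile 2 from 83 to 54.
Tokens removed: 83 - 54 = 29
Verification: 54 XOR 54 = 0

29


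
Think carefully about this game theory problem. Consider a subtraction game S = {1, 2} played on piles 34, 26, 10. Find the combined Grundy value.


Subtraction set: {1, 2}
For this subtraction set, G(n) = n mod 3 (period = max + 1 = 3).
Pile 1 (size 34): G(34) = 34 mod 3 = 1
Pile 2 (size 26): G(26) = 26 mod 3 = 2
Pile 3 (size 10): G(10) = 10 mod 3 = 1
Total Grundy value = XOR of all: 1 XOR 2 XOR 1 = 2

2


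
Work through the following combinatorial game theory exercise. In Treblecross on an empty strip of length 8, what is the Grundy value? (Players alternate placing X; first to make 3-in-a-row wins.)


Treblecross: place X on empty cells; 3-in-a-row wins.
Playing within two cells of an existing X lets the opponent win at once, so sensible play treats the cells i-2..i+2 around each X as dead. The player left with no safe cell loses, so this is a normal-play take-away game on strips of safe cells.
Placing X at cell i (0-indexed) of a strip of k safe cells leaves independent strips of sizes max(0, i-2) and max(0, k-i-3). Hence G(k) = mex{ G(max(0,i-2)) XOR G(max(0,k-i-3)) : 0 <= i < k }, with G(0) = 0.
G(1): splits (0,0):0^0=0 -> mex({0}) = 1
G(2): splits (0,0):0^0=0 -> mex({0}) = 1
G(3): splits (0,0):0^0=0 -> mex({0}) = 1
G(4): splits (0,1):0^1=1 (0,0):0^0=0 -> mex({0, 1}) = 2
G(5): splits (0,2):0^1=1 (0,1):0^1=1 (0,0):0^0=0 -> mex({0, 1}) = 2
G(6) = mex({1}) = 0
G(7) = mex({0, 1, 2}) = 3
G(8) = mex({0, 1, 2}) = 3
Therefore G(8) = 3.

3


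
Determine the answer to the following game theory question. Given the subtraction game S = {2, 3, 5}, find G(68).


The subtraction set is S = {2, 3, 5}.
G(k) = mex{ G(k - s) : s in S, s <= k }. We compute iteratively: G(0) = 0.
G(1) = mex({}) = 0
G(2) = mex({0}) = 1
G(3) = mex({0}) = 1
G(4) = mex({0, 1}) = 2
G(5) = mex({0, 1}) = 2
G(6) = mex({0, 1, 2}) = 3
G(7) = mex({1, 2}) = 0
G(8) = mex({1, 2, 3}) = 0
G(9) = mex({0, 2, 3}) = 1
G(10) = mex({0, 2}) = 1
G(11) = mex({0, 1, 3}) = 2
Observe that G(7)..G(11) = 0, 0, 1, 1, 2 repeats G(0)..G(4) = 0, 0, 1, 1, 2.
For k >= max(S) = 5, G(k) is determined by the previous 5 values G(k-5)..G(k-1); a window of 5 consecutive values has recurred shifted by 7, so by induction G(k + 7) = G(k) for all k >= 0: the sequence is periodic from the start with period 7.
One period: G(0..6) = 0, 0, 1, 1, 2, 2, 3.
68 mod 7 = 5, so G(68) = G(5) = 2.

2


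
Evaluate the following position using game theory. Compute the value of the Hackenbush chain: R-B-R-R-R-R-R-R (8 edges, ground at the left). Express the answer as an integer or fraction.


Edges (from ground): R-B-R-R-R-R-R-R
By Berlekamp's sign-expansion rule, a Blue-Red Hackenbush stalk has the value of the surreal number whose sign sequence is the edge sequence with B -> + and R -> -.
Sign sequence: -+------
Trace the sign expansion in the surreal number tree, starting from 0:
Edge 1: R (sign -) -> bounds (-inf, 0), value = -1
Edge 2: B (sign +) -> bounds (-1, 0), value = -1/2
Edge 3: R (sign -) -> bounds (-1, -1/2), value = -3/4
Edge 4: R (sign -) -> bounds (-1, -3/4), value = -7/8
Edge 5: R (sign -) -> bounds (-1, -7/8), value = -15/16
Edge 6: R (sign -) -> bounds (-1, -15/16), value = -31/32
Edge 7: R (sign -) -> bounds (-1, -31/32), value = -63/64
Edge 8: R (sign -) -> bounds (-1, -63/64), value = -127/128
Game value = -127/128

-127/128


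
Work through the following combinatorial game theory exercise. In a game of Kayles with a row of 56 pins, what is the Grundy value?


Kayles: a move removes 1 or 2 adjacent pins from a contiguous row.
Removing pins from a row of k leaves two independent rows (a, b) with a + b = k - 1 (one pin) or a + b = k - 2 (two pins); an end removal gives a = 0.
By Sprague-Grundy, G(k) = mex{ G(a) XOR G(b) } over all these splits. G(0) = 0.
G(1): splits (0,0):0^0=0 -> mex({0}) = 1
G(2): splits (0,1):0^1=1 (0,0):0^0=0 -> mex({0, 1}) = 2
G(3): splits (0,2):0^2=2 (1,1):1^1=0 (0,1):0^1=1 -> mex({0, 1, 2}) = 3
G(4): splits (0,3):0^3=3 (1,2):1^2=3 (0,2):0^2=2 (1,1):1^1=0 -> mex({0, 2, 3}) = 1
G(5): splits (0,4):0^1=1 (1,3):1^3=2 (2,2):2^2=0 (0,3):0^3=3 (1,2):1^2=3 -> mex({0, 1, 2, 3}) = 4
G(6) = mex({0, 1, 2, 4}) = 3
G(7) = mex({0, 1, 3, 4, 5}) = 2
G(8) = mex({0, 2, 3, 5, 6}) = 1
G(9) = mex({0, 1, 2, 3, 6, 7}) = 4
G(10) = mex({0, 1, 3, 4, 5, 7}) = 2
G(11) = mex({0, 1, 2, 3, 4, 5}) = 6
G(12) = mex({0, 1, 2, 3, 5, 6, 7}) = 4
G(13) = mex({0, 2, 3, 4, 6, 7}) = 1
G(14) = mex({0, 1, 4, 5, 6, 7}) = 2
G(15) = mex({0, 1, 2, 3, 4, 5, 6}) = 7
G(16) = mex({0, 2, 3, 5, 6, 7}) = 1
G(17) = mex({0, 1, 2, 3, 5, 6, 7}) = 4
G(18) = mex({0, 1, 2, 4, 5, 6}) = 3
G(19) = mex({0, 1, 3, 4, 5, 7}) = 2
G(20) = mex({0, 2, 3, 4, 5, 6, 7}) = 1
G(21) = mex({0, 1, 2, 3, 5, 6, 7}) = 4
G(22) = mex({0, 1, 2, 3, 4, 5, 7}) = 6
G(23) = mex({0, 1, 2, 3, 4, 5, 6}) = 7
G(24) = mex({0, 1, 2, 3, 5, 6, 7}) = 4
G(25) = mex({0, 2, 3, 4, 6, 7}) = 1
G(26) = mex({0, 1, 3, 4, 5, 6, 7}) = 2
G(27) = mex({0, 1, 2, 3, 4, 5, 6, 7}) = 8
G(28) = mex({0, 1, 2, 3, 4, 6, 7, 8}) = 5
G(29) = mex({0, 1, 2, 3, 5, 6, 7, 8, 9}) = 4
G(30) = mex({0, 1, 2, 3, 4, 5, 6, 9, 10}) = 7
G(31) = mex({0, 1, 3, 4, 5, 7, 10, 11}) = 2
G(32) = mex({0, 2, 3, 4, 5, 6, 7, 9, 11}) = 1
G(33) = mex({0, 1, 2, 3, 4, 5, 6, 7, 9, 12}) = 8
G(34) = mex({0, 1, 2, 3, 4, 5, 7, 8, 11, 12}) = 6
G(35) = mex({0, 1, 2, 3, 4, 5, 6, 8, 9, 10, 11}) = 7
G(36) = mex({0, 1, 2, 3, 5, 6, 7, 9, 10}) = 4
G(37) = mex({0, 2, 3, 4, 6, 7, 9, 10, 11, 12}) = 1
G(38) = mex({0, 1, 3, 4, 5, 6, 7, 9, 10, 11, 12}) = 2
G(39) = mex({0, 1, 2, 4, 5, 6, 7, 9, 10, 12, 14}) = 3
G(40) = mex({0, 2, 3, 4, 6, 7, 11, 12, 14}) = 1
G(41) = mex({0, 1, 2, 3, 5, 6, 7, 9, 10, 11, 12}) = 4
G(42) = mex({0, 1, 2, 3, 4, 5, 6, 9, 10}) = 7
G(43) = mex({0, 1, 3, 4, 5, 7, 9, 10, 12, 15}) = 2
G(44) = mex({0, 2, 3, 4, 5, 6, 7, 9, 10, 12, 15}) = 1
G(45) = mex({0, 1, 2, 3, 4, 5, 6, 7, 9, 10, 12, 14}) = 8
G(46) = mex({0, 1, 3, 4, 5, 7, 8, 11, 12, 14}) = 2
G(47) = mex({0, 1, 2, 3, 4, 5, 6, 8, 9, 10, 11, 12}) = 7
G(48) = mex({0, 1, 2, 3, 5, 6, 7, 9, 10}) = 4
G(49) = mex({0, 2, 3, 4, 6, 7, 9, 10, 11, 12, 15}) = 1
G(50) = mex({0, 1, 4, 5, 6, 7, 9, 11, 12, 14, 15}) = 2
G(51) = mex({0, 1, 2, 3, 4, 5, 6, 7, 9, 12, 14, 15}) = 8
G(52) = mex({0, 2, 3, 4, 5, 6, 7, 8, 11, 12, 15}) = 1
G(53) = mex({0, 1, 2, 3, 5, 6, 7, 8, 9, 10, 11, 12}) = 4
G(54) = mex({0, 1, 2, 3, 4, 5, 6, 9, 10}) = 7
G(55) = mex({0, 1, 3, 4, 5, 7, 9, 10, 11, 12}) = 2
G(56) = mex({0, 2, 3, 4, 5, 6, 7, 9, 10, 11, 12, 13, 14}) = 1
Therefore G(56) = 1.

1


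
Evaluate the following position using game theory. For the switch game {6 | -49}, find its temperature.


The game is {6 | -49}, a switch {a | b} with numbers a > b.
Cooling {a | b} by t gives {a - t | b + t}, which stops being hot when a - t = b + t, i.e. at t = (a - b)/2. So the temperature of a switch is (a - b)/2.
Temperature = (Left option - Right option) / 2
= (6 - (-49)) / 2
= 55 / 2
= 55/2

55/2


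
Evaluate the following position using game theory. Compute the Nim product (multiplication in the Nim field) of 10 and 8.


Nim multiplication is bilinear over XOR: (u XOR v) * w = (u*w) XOR (v*w).
So we split each operand into its bit components and XOR the pairwise Nim products.
10 = 2 + 8 (as XOR of powers of 2).
8 = 8 (as XOR of powers of 2).
Using the standard Nim-product table on single bits:
  2*2 = 3,   2*4 = 8,   2*8 = 12,
  4*4 = 6,   4*8 = 11,  8*8 = 13,
and  1*x = x (identity), k*l = l*k (commutative).
Pairwise Nim products:
  2 * 8 = 12
  8 * 8 = 13
XOR them: 12 XOR 13 = 1.
Result: 10 * 8 = 1 (in Nim).

1


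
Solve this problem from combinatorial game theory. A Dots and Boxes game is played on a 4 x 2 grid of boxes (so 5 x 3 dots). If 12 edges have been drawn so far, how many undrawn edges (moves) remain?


Grid: 4 x 2 boxes, i.e. 5 rows and 3 columns of dots.
Horizontal edges: (rows + 1) * cols = 5 * 2 = 10
Vertical edges: rows * (cols + 1) = 4 * 3 = 12
Total edges: 10 + 12 = 22
Edges drawn: 12
Remaining: 22 - 12 = 10

10


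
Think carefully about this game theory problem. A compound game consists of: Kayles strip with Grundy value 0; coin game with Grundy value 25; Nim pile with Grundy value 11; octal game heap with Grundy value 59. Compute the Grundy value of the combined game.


By the Sprague-Grundy theorem, the Grundy value of a sum of games is the XOR of individual Grundy values.
Kayles strip: Grundy value = 0. Running XOR: 0 XOR 0 = 0
coin game: Grundy value = 25. Running XOR: 0 XOR 25 = 25
Nim pile: Grundy value = 11. Running XOR: 25 XOR 11 = 18
octal game heap: Grundy value = 59. Running XOR: 18 XOR 59 = 41
The combined Grundy value is 41.

41
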